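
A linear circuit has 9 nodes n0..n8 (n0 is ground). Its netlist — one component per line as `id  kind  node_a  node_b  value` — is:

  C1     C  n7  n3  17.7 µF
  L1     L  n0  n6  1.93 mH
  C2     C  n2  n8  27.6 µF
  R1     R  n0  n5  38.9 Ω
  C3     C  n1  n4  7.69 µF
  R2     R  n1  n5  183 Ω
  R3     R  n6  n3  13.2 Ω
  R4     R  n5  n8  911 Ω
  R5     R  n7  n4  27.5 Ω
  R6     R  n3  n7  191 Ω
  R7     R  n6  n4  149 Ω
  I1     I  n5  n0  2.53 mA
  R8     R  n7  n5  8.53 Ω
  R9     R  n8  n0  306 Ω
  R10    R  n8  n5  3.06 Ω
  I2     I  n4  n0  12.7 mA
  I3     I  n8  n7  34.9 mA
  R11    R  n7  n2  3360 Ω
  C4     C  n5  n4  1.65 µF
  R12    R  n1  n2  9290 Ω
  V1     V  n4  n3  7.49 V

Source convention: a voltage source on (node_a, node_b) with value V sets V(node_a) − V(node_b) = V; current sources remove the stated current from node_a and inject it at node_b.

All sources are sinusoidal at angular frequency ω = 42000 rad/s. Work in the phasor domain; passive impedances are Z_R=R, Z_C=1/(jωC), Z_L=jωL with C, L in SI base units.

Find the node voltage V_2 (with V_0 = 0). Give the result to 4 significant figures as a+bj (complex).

0.5397-0.09059j V

MNA unknowns: 8 node voltages V₁..V_8 plus 1 source current (V1)
C1: Y=0.000+0.7434j on G[7,3]
L1: Y=0.000-0.01234j on G[0,6]
C2: Y=0.000+1.159j on G[2,8]
R1: Y=0.02571+0.000j on G[0,5]
C3: Y=0.000+0.3230j on G[1,4]
R2: Y=0.005464+0.000j on G[1,5]
R3: Y=0.07576+0.000j on G[6,3]
R4: Y=0.001098+0.000j on G[5,8]
R5: Y=0.03636+0.000j on G[7,4]
R6: Y=0.005236+0.000j on G[3,7]
R7: Y=0.006711+0.000j on G[6,4]
I1: z[5]−=0.00253, z[0]+=0.00253
R8: Y=0.1172+0.000j on G[7,5]
R9: Y=0.003268+0.000j on G[8,0]
R10: Y=0.3268+0.000j on G[8,5]
I2: z[4]−=0.0127, z[0]+=0.0127
I3: z[8]−=0.0349, z[7]+=0.0349
R11: Y=0.0002976+0.000j on G[7,2]
C4: Y=0.000+0.06930j on G[5,4]
R12: Y=0.0001076+0.000j on G[1,2]
V1: row V4−V3=7.49, i_V1 at 4,3
solve → V1=6.308-2.608j, V2=0.5397-0.09059j, V3=-1.225-2.705j, V4=6.265-2.705j, V5=0.6518-0.08753j, V6=-0.2063-2.736j, V7=-0.6841-3.299j, V8=0.5408-0.09037j
aux → i_V1=-0.5218-0.3968j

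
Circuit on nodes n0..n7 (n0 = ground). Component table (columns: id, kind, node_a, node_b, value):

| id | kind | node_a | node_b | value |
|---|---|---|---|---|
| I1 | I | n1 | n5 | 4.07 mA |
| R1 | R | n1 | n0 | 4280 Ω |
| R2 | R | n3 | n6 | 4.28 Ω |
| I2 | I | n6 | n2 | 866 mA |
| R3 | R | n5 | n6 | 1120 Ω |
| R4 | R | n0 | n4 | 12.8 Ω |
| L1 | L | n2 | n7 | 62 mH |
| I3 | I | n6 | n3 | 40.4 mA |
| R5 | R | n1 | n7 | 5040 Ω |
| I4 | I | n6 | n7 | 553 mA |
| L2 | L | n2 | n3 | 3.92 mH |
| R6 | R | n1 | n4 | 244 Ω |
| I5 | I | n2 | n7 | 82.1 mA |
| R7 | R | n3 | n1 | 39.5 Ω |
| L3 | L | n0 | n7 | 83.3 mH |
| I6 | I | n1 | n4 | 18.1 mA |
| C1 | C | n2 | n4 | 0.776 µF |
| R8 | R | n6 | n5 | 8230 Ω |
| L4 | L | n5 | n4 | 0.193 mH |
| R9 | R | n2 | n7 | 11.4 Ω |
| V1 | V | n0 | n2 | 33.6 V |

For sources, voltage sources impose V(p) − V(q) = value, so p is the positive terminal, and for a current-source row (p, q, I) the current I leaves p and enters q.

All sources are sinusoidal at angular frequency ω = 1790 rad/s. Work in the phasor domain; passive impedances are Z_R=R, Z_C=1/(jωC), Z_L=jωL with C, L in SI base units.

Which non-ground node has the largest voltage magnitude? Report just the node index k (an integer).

6

Element admittances at ω=1790 rad/s:
  I1: injects 0.00407 A into n5 (from n1)
  Y(R1) = 0.0002336+0.000j S between n1,n0
  Y(R2) = 0.2336+0.000j S between n3,n6
  I2: injects 0.866 A into n2 (from n6)
  Y(R3) = 0.0008929+0.000j S between n5,n6
  Y(R4) = 0.07812+0.000j S between n0,n4
  Y(L1) = 0.000-0.009011j S between n2,n7
  I3: injects 0.0404 A into n3 (from n6)
  Y(R5) = 0.0001984+0.000j S between n1,n7
  I4: injects 0.553 A into n7 (from n6)
  Y(L2) = 0.000-0.1425j S between n2,n3
  Y(R6) = 0.004098+0.000j S between n1,n4
  I5: injects 0.0821 A into n7 (from n2)
  Y(R7) = 0.02532+0.000j S between n3,n1
  Y(L3) = 0.000-0.006707j S between n0,n7
  I6: injects 0.0181 A into n4 (from n1)
  Y(C1) = 0.000+0.001389j S between n2,n4
  Y(R8) = 0.0001215+0.000j S between n6,n5
  Y(L4) = 0.000-2.895j S between n5,n4
  Y(R9) = 0.08772+0.000j S between n2,n7
  V1: constraint V(n0)−V(n2) = 33.6
Assemble and solve the 8×8 MNA system:
  V(n1)=-29.88-7.762j  V(n2)=-33.60+0.000j  V(n3)=-33.87-8.976j  V(n4)=-1.709-1.023j  V(n5)=-1.706-1.035j  V(n6)=-39.95-8.941j  V(n7)=-26.14-1.248j
  i(V1)=-0.1489+0.09359j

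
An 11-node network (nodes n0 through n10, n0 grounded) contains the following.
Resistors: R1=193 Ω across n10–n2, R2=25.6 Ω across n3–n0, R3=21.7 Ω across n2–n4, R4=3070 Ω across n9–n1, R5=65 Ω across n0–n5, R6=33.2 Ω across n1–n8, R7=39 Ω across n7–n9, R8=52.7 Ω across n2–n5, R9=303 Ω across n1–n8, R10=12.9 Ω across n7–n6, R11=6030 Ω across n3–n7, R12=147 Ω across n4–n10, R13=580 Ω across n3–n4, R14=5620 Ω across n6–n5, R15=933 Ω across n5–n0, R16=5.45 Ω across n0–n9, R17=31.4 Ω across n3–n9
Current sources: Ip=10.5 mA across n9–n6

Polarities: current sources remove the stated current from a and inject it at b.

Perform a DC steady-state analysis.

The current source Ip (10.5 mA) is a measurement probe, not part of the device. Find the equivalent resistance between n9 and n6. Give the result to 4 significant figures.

MNA unknowns: 10 node voltages V₁..V_10
R1: Y=0.005181 on G[10,2]
R2: Y=0.03906 on G[3,0]
R3: Y=0.04608 on G[2,4]
R4: Y=0.0003257 on G[9,1]
R5: Y=0.01538 on G[0,5]
R6: Y=0.03012 on G[1,8]
R7: Y=0.02564 on G[7,9]
R8: Y=0.01898 on G[2,5]
R9: Y=0.003300 on G[1,8]
R10: Y=0.07752 on G[7,6]
R11: Y=0.0001658 on G[3,7]
R12: Y=0.006803 on G[4,10]
R13: Y=0.001724 on G[3,4]
R14: Y=0.0001779 on G[6,5]
R15: Y=0.001072 on G[5,0]
R16: Y=0.1835 on G[0,9]
R17: Y=0.03185 on G[3,9]
Ip: z[9]−=0.0105, z[6]+=0.0105
solve → V1=-0.0006374, V2=0.004953, V3=0.0007521, V4=0.004810, V5=0.005322, V6=0.5368, V7=0.4026, V8=-0.0006374, V9=-0.0006374, V10=0.004872

R_eq = 51.19 Ω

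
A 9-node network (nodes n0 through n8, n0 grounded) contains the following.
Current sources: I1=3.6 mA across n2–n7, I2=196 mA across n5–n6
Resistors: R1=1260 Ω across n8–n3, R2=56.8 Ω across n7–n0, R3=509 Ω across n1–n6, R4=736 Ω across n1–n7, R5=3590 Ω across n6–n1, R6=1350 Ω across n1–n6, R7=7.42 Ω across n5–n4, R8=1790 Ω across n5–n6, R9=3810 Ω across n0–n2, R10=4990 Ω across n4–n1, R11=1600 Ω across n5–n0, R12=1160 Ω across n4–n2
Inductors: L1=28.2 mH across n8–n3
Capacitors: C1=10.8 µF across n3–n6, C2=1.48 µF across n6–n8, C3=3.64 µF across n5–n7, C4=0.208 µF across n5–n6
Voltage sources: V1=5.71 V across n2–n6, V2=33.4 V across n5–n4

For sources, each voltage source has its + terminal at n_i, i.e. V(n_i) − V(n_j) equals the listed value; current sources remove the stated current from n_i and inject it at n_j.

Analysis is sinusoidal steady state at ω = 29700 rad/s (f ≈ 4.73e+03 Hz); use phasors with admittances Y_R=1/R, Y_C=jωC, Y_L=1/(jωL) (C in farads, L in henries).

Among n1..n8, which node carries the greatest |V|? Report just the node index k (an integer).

4

MNA unknowns: 8 node voltages V₁..V_8 plus 2 source currents (V1, V2)
I1: z[2]−=0.0036, z[7]+=0.0036
R1: Y=0.0007937+0.000j on G[8,3]
R2: Y=0.01761+0.000j on G[7,0]
R3: Y=0.001965+0.000j on G[1,6]
R4: Y=0.001359+0.000j on G[1,7]
L1: Y=0.000-0.001194j on G[8,3]
R5: Y=0.0002786+0.000j on G[6,1]
C1: Y=0.000+0.3208j on G[3,6]
I2: z[5]−=0.196, z[6]+=0.196
C2: Y=0.000+0.04396j on G[6,8]
C3: Y=0.000+0.1081j on G[5,7]
R6: Y=0.0007407+0.000j on G[1,6]
R7: Y=0.1348+0.000j on G[5,4]
R8: Y=0.0005587+0.000j on G[5,6]
R9: Y=0.0002625+0.000j on G[0,2]
C4: Y=0.000+0.006178j on G[5,6]
R10: Y=0.0002004+0.000j on G[4,1]
R11: Y=0.0006250+0.000j on G[5,0]
R12: Y=0.0008621+0.000j on G[4,2]
V1: row V2−V6=5.71, i_V1 at 2,6
V2: row V5−V4=33.4, i_V2 at 5,4
solve → V1=4.404-13.24j, V2=14.76-20.32j, V3=9.048-20.32j, V4=-33.40+0.4154j, V5=-0.002933+0.4154j, V6=9.048-20.32j, V7=-0.2199+0.2882j, V8=9.048-20.32j
aux → i_V1=-0.04899+0.02321j, i_V2=-4.550+0.02061j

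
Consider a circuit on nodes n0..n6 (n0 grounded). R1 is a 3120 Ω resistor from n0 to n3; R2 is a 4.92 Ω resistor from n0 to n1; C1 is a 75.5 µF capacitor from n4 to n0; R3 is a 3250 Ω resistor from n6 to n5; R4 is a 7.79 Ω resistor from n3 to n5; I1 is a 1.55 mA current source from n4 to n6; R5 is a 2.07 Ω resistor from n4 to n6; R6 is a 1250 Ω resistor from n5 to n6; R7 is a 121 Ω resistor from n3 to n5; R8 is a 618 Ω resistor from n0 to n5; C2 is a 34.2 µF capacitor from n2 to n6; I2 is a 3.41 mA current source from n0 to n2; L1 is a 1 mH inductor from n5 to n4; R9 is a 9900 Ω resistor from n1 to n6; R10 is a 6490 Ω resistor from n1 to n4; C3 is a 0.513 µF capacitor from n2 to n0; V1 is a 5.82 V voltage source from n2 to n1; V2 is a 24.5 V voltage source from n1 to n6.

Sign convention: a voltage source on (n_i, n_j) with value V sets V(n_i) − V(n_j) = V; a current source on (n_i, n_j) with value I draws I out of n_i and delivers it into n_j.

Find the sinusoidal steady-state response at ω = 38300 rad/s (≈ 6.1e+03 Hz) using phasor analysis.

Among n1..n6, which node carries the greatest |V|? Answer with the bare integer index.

Apply KCL at each of the 6 non-ground nodes and solve the resulting linear system.
Node n1: branches {R2, R9, R10, V1, V2} → V_1 = 17.15+0.1904j
Node n2: branches {C2, I2, C3, V1} → V_2 = 22.97+0.1904j
Node n3: branches {R1, R4, R7} → V_3 = -0.07306+0.8970j
Node n4: branches {C1, I1, R5, L1, R10} → V_4 = -0.1700+1.203j
Node n5: branches {R3, R4, R6, R7, R8, L1} → V_5 = -0.07323+0.8992j
Node n6: branches {R3, I1, R5, R6, C2, R9, V2} → V_6 = -7.355+0.1904j
Source currents: i(V1)=0.007151-40.17j, i(V2)=-3.483-40.20j

2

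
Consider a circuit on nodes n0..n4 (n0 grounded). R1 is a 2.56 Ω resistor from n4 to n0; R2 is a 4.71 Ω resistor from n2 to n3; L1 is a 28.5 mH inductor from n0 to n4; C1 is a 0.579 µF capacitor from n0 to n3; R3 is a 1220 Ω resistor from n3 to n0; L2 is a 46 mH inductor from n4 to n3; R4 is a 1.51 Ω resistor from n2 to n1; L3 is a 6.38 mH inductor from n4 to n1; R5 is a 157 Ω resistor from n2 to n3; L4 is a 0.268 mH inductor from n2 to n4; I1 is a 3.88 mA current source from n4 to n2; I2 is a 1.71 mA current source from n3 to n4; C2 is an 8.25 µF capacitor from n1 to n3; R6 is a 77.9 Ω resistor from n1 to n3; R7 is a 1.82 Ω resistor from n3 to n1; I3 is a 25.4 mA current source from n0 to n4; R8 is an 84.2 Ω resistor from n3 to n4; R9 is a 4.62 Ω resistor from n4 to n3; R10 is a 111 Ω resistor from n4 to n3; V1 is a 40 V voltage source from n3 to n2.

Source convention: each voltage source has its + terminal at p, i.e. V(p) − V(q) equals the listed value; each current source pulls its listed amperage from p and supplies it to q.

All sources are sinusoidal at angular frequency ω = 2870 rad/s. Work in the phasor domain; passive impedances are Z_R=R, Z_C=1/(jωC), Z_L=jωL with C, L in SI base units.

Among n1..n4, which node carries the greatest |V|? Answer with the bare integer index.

3

Element admittances at ω=2870 rad/s:
  Y(R1) = 0.3906+0.000j S between n4,n0
  Y(R2) = 0.2123+0.000j S between n2,n3
  Y(L1) = 0.000-0.01223j S between n0,n4
  Y(C1) = 0.000+0.001662j S between n0,n3
  Y(R3) = 0.0008197+0.000j S between n3,n0
  Y(L2) = 0.000-0.007575j S between n4,n3
  Y(R4) = 0.6623+0.000j S between n2,n1
  Y(L3) = 0.000-0.05461j S between n4,n1
  Y(R5) = 0.006369+0.000j S between n2,n3
  Y(L4) = 0.000-1.300j S between n2,n4
  I1: injects 0.00388 A into n2 (from n4)
  I2: injects 0.00171 A into n4 (from n3)
  Y(C2) = 0.000+0.02368j S between n1,n3
  Y(R6) = 0.01284+0.000j S between n1,n3
  Y(R7) = 0.5495+0.000j S between n3,n1
  I3: injects 0.0254 A into n4 (from n0)
  Y(R8) = 0.01188+0.000j S between n3,n4
  Y(R9) = 0.2165+0.000j S between n4,n3
  Y(R10) = 0.009009+0.000j S between n4,n3
  V1: constraint V(n3)−V(n2) = 40
Assemble and solve the 5×5 MNA system:
  V(n1)=16.51-5.677j  V(n2)=-2.130-6.828j  V(n3)=37.87-6.828j  V(n4)=-0.03886-0.1480j
  i(V1)=-29.78+1.957j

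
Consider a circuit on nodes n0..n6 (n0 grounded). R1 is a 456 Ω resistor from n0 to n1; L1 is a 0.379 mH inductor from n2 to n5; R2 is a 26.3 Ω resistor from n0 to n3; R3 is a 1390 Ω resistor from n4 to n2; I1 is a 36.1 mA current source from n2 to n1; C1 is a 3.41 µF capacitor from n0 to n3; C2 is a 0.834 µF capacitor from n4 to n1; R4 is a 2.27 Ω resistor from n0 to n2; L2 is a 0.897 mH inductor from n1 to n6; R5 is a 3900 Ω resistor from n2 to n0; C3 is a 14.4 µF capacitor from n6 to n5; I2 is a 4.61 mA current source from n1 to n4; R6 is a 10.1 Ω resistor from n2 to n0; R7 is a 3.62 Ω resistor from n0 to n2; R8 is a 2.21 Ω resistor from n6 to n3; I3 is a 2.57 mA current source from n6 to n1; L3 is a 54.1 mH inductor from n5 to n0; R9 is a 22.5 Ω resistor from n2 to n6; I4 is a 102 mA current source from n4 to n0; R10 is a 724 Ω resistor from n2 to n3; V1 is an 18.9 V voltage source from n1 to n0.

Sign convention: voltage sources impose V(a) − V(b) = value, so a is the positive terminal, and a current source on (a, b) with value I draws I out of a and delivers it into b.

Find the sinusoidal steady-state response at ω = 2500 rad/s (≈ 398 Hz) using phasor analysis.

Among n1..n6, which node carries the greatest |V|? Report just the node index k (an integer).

4

Element admittances at ω=2500 rad/s:
  Y(R1) = 0.002193+0.000j S between n0,n1
  Y(L1) = 0.000-1.055j S between n2,n5
  Y(R2) = 0.03802+0.000j S between n0,n3
  Y(R3) = 0.0007194+0.000j S between n4,n2
  I1: injects 0.0361 A into n1 (from n2)
  Y(C1) = 0.000+0.008525j S between n0,n3
  Y(C2) = 0.000+0.002085j S between n4,n1
  Y(R4) = 0.4405+0.000j S between n0,n2
  Y(L2) = 0.000-0.4459j S between n1,n6
  Y(R5) = 0.0002564+0.000j S between n2,n0
  Y(C3) = 0.000+0.03600j S between n6,n5
  I2: injects 0.00461 A into n4 (from n1)
  Y(R6) = 0.09901+0.000j S between n2,n0
  Y(R7) = 0.2762+0.000j S between n0,n2
  Y(R8) = 0.4525+0.000j S between n6,n3
  I3: injects 0.00257 A into n1 (from n6)
  Y(L3) = 0.000-0.007394j S between n5,n0
  Y(R9) = 0.04444+0.000j S between n2,n6
  I4: injects 0.102 A into n0 (from n4)
  Y(R10) = 0.001381+0.000j S between n2,n3
  V1: constraint V(n1)−V(n0) = 18.9
Assemble and solve the 7×7 MNA system:
  V(n1)=18.90+0.000j  V(n2)=1.213+0.6464j  V(n3)=18.34-3.956j  V(n4)=2.815+47.26j  V(n5)=0.5449+0.8031j  V(n6)=20.01-3.956j
  i(V1)=-1.870-0.5294j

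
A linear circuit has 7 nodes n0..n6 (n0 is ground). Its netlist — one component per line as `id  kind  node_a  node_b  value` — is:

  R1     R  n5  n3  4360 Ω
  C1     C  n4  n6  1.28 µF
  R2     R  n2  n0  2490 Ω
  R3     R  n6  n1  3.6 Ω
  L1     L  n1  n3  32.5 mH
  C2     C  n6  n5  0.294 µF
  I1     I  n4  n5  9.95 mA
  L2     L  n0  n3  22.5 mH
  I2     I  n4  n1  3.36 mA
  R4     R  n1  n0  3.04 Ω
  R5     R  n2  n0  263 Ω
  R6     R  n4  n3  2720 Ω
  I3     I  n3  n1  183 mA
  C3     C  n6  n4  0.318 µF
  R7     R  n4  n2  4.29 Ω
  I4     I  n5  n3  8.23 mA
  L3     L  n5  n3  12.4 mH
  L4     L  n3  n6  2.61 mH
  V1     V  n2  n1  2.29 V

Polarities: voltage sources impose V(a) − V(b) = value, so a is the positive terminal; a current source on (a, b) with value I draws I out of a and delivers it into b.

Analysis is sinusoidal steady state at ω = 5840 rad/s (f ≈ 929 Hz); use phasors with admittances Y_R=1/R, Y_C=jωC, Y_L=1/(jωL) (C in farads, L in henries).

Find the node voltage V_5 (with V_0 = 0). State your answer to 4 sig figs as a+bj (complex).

Apply KCL at each of the 6 non-ground nodes and solve the resulting linear system.
Node n1: branches {R3, L1, I2, R4, I3, V1} → V_1 = 0.02117-0.009516j
Node n2: branches {R2, R5, R7, V1} → V_2 = 2.311-0.009516j
Node n3: branches {R1, L1, L2, R6, I3, I4, L3, L4} → V_3 = -0.4166-2.192j
Node n4: branches {C1, I1, I2, R6, C3, R7} → V_4 = 2.242-0.1222j
Node n5: branches {R1, C2, I1, I4, L3} → V_5 = -0.4094-2.370j
Node n6: branches {C1, R3, C2, C3, L4} → V_6 = -0.4906+0.06532j
Source currents: i(V1)=-0.02575-0.02623j

-0.4094-2.370j V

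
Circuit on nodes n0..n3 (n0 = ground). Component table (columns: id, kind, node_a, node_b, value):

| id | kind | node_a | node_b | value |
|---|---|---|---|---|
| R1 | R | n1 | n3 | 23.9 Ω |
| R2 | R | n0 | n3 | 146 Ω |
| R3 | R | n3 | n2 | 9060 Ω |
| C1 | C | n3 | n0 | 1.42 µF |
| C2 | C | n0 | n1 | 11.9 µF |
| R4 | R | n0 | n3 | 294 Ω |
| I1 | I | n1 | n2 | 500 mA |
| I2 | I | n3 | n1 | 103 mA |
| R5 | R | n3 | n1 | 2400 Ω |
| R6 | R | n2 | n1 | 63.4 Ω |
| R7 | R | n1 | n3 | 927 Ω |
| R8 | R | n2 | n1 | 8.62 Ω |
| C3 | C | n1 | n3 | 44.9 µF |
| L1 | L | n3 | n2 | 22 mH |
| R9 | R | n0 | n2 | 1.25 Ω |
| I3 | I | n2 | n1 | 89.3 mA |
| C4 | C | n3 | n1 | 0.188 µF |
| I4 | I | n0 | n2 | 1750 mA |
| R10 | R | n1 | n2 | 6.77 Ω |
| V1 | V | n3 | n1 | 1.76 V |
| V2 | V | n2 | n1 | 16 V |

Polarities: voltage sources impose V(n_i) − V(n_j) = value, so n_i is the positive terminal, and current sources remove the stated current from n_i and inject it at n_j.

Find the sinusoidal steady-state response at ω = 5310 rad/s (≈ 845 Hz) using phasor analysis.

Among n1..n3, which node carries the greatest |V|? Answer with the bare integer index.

Apply KCL at each of the 3 non-ground nodes and solve the resulting linear system.
Node n1: branches {R1, C2, I1, I2, R5, R6, R7, R8, C3, I3, C4, R10, V1, V2} → V_1 = -13.56+1.167j
Node n2: branches {R3, I1, R6, R8, L1, R9, I3, I4, R10, V2} → V_2 = 2.442+1.167j
Node n3: branches {R1, R2, R3, C1, R4, I2, R5, R7, C3, L1, C4, V1} → V_3 = -11.80+1.167j
Source currents: i(V1)=-0.04796-0.4663j, i(V2)=-4.266-0.8118j

1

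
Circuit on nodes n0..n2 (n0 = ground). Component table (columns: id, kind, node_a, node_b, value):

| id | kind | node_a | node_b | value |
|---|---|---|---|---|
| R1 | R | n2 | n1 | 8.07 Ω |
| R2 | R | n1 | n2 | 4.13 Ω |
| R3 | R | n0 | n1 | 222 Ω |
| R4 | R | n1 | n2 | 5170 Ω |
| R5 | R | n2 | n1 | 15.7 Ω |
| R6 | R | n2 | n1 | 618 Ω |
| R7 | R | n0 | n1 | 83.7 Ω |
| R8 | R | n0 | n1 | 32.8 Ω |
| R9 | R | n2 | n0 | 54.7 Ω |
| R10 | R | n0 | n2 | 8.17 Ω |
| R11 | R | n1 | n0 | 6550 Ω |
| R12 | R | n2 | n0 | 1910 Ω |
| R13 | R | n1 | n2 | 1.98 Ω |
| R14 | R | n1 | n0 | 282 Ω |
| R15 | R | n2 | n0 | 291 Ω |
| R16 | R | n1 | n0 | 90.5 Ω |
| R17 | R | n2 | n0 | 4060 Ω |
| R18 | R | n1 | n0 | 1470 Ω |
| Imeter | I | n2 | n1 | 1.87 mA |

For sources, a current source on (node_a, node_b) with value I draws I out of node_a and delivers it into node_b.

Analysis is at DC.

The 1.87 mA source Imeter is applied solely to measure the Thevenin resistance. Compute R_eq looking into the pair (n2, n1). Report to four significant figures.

R_eq = 1.020 Ω

Element admittances at DC:
  Y(R1) = 0.1239 S between n2,n1
  Y(R2) = 0.2421 S between n1,n2
  Y(R3) = 0.004505 S between n0,n1
  Y(R4) = 0.0001934 S between n1,n2
  Y(R5) = 0.06369 S between n2,n1
  Y(R6) = 0.001618 S between n2,n1
  Y(R7) = 0.01195 S between n0,n1
  Y(R8) = 0.03049 S between n0,n1
  Y(R9) = 0.01828 S between n2,n0
  Y(R10) = 0.1224 S between n0,n2
  Y(R11) = 0.0001527 S between n1,n0
  Y(R12) = 0.0005236 S between n2,n0
  Y(R13) = 0.5051 S between n1,n2
  Y(R14) = 0.003546 S between n1,n0
  Y(R15) = 0.003436 S between n2,n0
  Y(R16) = 0.01105 S between n1,n0
  Y(R17) = 0.0002463 S between n2,n0
  Y(R18) = 0.0006803 S between n1,n0
  Imeter: injects 0.00187 A into n1 (from n2)
Assemble and solve the 2×2 MNA system:
  V(n1)=0.001334  V(n2)=-0.0005741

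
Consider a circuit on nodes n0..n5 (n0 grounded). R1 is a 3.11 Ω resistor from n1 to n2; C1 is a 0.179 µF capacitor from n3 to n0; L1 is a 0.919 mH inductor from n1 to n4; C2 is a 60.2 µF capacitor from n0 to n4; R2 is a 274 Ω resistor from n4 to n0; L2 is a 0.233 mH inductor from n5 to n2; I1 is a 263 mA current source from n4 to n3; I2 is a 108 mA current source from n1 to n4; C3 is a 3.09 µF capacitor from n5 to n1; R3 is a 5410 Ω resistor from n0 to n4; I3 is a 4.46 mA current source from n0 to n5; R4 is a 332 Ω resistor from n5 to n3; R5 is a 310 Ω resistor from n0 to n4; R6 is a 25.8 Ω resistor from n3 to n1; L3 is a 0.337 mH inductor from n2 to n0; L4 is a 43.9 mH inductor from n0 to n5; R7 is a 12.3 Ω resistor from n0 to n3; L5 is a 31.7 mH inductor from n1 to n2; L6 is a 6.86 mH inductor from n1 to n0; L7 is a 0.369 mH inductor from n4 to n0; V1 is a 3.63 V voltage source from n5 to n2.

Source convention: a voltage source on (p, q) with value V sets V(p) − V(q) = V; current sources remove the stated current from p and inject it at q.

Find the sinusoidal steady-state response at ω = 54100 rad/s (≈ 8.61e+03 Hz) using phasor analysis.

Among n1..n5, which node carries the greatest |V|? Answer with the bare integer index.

Element admittances at ω=54100 rad/s:
  Y(R1) = 0.3215+0.000j S between n1,n2
  Y(C1) = 0.000+0.009684j S between n3,n0
  Y(L1) = 0.000-0.02011j S between n1,n4
  Y(C2) = 0.000+3.257j S between n0,n4
  Y(R2) = 0.003650+0.000j S between n4,n0
  Y(L2) = 0.000-0.07933j S between n5,n2
  I1: injects 0.263 A into n3 (from n4)
  I2: injects 0.108 A into n4 (from n1)
  Y(C3) = 0.000+0.1672j S between n5,n1
  Y(R3) = 0.0001848+0.000j S between n0,n4
  I3: injects 0.00446 A into n5 (from n0)
  Y(R4) = 0.003012+0.000j S between n5,n3
  Y(R5) = 0.003226+0.000j S between n0,n4
  Y(R6) = 0.03876+0.000j S between n3,n1
  Y(L3) = 0.000-0.05485j S between n2,n0
  Y(L4) = 0.000-0.0004211j S between n0,n5
  Y(R7) = 0.08130+0.000j S between n0,n3
  Y(L5) = 0.000-0.0005831j S between n1,n2
  Y(L6) = 0.000-0.002695j S between n1,n0
  Y(L7) = 0.000-0.05009j S between n4,n0
  V1: constraint V(n5)−V(n2) = 3.63
Assemble and solve the 6×6 MNA system:
  V(n1)=0.6986+0.5910j  V(n2)=0.06762-0.9443j  V(n3)=2.445-0.02937j  V(n4)=-0.004509+0.04490j  V(n5)=3.698-0.9443j
  i(V1)=-0.2556-0.2091j

5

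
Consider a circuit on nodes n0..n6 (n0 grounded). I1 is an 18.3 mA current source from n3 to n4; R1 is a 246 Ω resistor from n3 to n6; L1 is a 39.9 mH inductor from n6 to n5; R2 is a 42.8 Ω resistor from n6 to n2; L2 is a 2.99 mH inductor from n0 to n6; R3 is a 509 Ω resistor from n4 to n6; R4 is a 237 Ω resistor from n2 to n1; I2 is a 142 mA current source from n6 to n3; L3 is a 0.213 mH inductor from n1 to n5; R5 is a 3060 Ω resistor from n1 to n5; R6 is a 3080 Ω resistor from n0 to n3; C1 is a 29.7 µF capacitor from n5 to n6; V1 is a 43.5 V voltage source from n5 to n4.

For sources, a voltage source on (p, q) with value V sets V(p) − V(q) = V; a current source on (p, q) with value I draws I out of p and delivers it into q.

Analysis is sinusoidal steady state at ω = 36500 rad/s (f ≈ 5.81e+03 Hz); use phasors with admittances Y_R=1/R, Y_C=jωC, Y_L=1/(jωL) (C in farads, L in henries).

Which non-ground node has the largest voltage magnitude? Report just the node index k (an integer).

4

Apply KCL at each of the 6 non-ground nodes and solve the resulting linear system.
Node n1: branches {R4, L3, R5} → V_1 = -0.03490-1.093j
Node n2: branches {R2, R4} → V_2 = -0.03306-1.012j
Node n3: branches {I1, R1, I2, R6} → V_3 = 28.15-0.9237j
Node n4: branches {I1, R3, V1} → V_4 = -43.53-1.093j
Node n5: branches {L1, L3, R5, C1, V1} → V_5 = -0.03224-1.093j
Node n6: branches {R1, L1, R2, L2, R3, I2, C1} → V_6 = -0.03273-0.9974j
Source currents: i(V1)=-0.1038-0.0001882j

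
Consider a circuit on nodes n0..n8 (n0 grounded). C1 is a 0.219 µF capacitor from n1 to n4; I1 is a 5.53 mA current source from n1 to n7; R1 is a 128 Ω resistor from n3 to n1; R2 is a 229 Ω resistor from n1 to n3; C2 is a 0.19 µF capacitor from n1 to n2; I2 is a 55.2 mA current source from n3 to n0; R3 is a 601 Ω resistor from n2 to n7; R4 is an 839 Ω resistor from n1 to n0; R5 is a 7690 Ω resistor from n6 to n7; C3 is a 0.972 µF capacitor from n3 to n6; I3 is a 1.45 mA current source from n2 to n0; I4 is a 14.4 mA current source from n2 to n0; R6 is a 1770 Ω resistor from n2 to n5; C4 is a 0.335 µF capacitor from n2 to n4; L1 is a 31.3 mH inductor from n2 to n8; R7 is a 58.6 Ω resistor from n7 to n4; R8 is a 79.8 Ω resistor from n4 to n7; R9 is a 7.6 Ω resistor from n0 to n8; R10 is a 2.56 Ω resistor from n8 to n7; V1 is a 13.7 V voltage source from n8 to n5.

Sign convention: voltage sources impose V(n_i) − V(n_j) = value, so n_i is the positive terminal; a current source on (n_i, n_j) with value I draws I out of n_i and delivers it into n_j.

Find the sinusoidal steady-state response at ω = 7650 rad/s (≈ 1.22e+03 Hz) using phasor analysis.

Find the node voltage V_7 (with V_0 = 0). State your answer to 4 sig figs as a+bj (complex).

-0.4983-0.2542j V

MNA unknowns: 8 node voltages V₁..V_8 plus 1 source current (V1)
C1: Y=0.000+0.001675j on G[1,4]
I1: z[1]−=0.00553, z[7]+=0.00553
R1: Y=0.007812+0.000j on G[3,1]
R2: Y=0.004367+0.000j on G[1,3]
C2: Y=0.000+0.001454j on G[1,2]
I2: z[3]−=0.0552, z[0]+=0.0552
R3: Y=0.001664+0.000j on G[2,7]
R4: Y=0.001192+0.000j on G[1,0]
R5: Y=0.0001300+0.000j on G[6,7]
C3: Y=0.000+0.007436j on G[3,6]
I3: z[2]−=0.00145, z[0]+=0.00145
I4: z[2]−=0.0144, z[0]+=0.0144
R6: Y=0.0005650+0.000j on G[2,5]
C4: Y=0.000+0.002563j on G[2,4]
L1: Y=0.000-0.004176j on G[2,8]
R7: Y=0.01706+0.000j on G[7,4]
R8: Y=0.01253+0.000j on G[4,7]
R9: Y=0.1316+0.000j on G[0,8]
R10: Y=0.3906+0.000j on G[8,7]
V1: row V8−V5=13.7, i_V1 at 8,5
solve → V1=-11.10+9.565j, V2=-14.51-8.370j, V3=-15.47+9.464j, V4=-0.6088-2.052j, V5=-14.14-0.08664j, V6=-15.64+9.199j, V7=-0.4983-0.2542j, V8=-0.4394-0.08664j
aux → i_V1=0.0002076+0.004680j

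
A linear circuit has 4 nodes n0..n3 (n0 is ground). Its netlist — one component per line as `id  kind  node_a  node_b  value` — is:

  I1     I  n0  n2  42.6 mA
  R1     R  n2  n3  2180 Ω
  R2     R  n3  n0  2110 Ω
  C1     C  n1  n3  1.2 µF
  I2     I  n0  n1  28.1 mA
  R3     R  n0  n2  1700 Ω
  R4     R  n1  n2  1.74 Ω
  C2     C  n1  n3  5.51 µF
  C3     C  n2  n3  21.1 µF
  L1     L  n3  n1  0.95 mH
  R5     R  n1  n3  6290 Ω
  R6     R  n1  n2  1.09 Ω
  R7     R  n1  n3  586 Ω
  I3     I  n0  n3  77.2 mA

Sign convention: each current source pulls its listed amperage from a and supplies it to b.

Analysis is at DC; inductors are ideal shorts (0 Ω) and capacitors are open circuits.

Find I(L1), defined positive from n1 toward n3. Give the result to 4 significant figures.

Apply KCL at each of the 3 non-ground nodes and solve the resulting linear system.
Node n1: branches {C1, I2, R4, C2, L1, R5, R6, R7} → V_1 = 139.3
Node n2: branches {I1, R1, R3, R4, C3, R6} → V_2 = 139.2
Node n3: branches {R1, R2, C1, C2, C3, L1, R5, R7, I3} → V_3 = 139.3
Source currents: i(L1)=0.01119

-0.01119 A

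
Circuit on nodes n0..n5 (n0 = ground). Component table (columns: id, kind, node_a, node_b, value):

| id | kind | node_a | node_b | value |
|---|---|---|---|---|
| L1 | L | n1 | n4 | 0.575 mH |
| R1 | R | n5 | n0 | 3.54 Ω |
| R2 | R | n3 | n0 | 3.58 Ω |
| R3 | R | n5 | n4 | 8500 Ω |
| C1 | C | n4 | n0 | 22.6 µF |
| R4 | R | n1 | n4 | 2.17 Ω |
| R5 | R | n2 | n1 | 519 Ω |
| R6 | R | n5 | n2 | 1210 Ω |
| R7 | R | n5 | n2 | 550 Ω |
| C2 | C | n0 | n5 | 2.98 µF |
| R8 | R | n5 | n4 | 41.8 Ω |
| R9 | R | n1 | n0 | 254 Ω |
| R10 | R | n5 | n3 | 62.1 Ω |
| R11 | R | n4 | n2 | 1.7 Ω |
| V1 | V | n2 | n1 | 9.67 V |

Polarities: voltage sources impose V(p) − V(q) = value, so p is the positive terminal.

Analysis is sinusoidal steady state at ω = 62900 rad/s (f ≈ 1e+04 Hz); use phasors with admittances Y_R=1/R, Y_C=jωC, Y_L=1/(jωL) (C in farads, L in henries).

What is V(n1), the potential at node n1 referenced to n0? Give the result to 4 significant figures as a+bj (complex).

MNA unknowns: 5 node voltages V₁..V_5 plus 1 source current (V1)
L1: Y=0.000-0.02765j on G[1,4]
R1: Y=0.2825+0.000j on G[5,0]
R2: Y=0.2793+0.000j on G[3,0]
R3: Y=0.0001176+0.000j on G[5,4]
C1: Y=0.000+1.422j on G[4,0]
R4: Y=0.4608+0.000j on G[1,4]
R5: Y=0.001927+0.000j on G[2,1]
R6: Y=0.0008264+0.000j on G[5,2]
R7: Y=0.001818+0.000j on G[5,2]
C2: Y=0.000+0.1874j on G[0,5]
R8: Y=0.02392+0.000j on G[5,4]
R9: Y=0.003937+0.000j on G[1,0]
R10: Y=0.01610+0.000j on G[5,3]
R11: Y=0.5882+0.000j on G[4,2]
V1: row V2−V1=9.67, i_V1 at 2,1
solve → V1=-5.408-0.1492j, V2=4.262-0.1492j, V3=0.001379-0.0008937j, V4=0.0005100-0.007517j, V5=0.02531-0.01640j
aux → i_V1=-2.536+0.08368j

-5.408-0.1492j V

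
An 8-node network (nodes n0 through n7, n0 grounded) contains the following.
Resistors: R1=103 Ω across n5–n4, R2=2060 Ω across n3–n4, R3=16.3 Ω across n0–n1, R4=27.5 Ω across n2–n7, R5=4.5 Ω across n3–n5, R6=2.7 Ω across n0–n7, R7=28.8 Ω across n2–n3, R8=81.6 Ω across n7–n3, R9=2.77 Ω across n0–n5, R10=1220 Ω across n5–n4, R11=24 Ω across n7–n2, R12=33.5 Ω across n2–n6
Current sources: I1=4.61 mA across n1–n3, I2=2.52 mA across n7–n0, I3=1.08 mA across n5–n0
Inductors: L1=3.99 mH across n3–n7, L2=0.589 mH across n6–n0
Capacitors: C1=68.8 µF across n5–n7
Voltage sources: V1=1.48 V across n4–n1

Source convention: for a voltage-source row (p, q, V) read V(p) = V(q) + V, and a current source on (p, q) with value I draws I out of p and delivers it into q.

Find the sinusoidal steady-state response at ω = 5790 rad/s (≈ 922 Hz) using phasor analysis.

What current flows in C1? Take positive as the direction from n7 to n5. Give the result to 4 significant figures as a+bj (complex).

-0.006704-0.004826j A

Element admittances at ω=5790 rad/s:
  Y(R1) = 0.009709+0.000j S between n5,n4
  Y(R2) = 0.0004854+0.000j S between n3,n4
  I1: injects 0.00461 A into n3 (from n1)
  I2: injects 0.00252 A into n0 (from n7)
  Y(R3) = 0.06135+0.000j S between n0,n1
  Y(R4) = 0.03636+0.000j S between n2,n7
  Y(R5) = 0.2222+0.000j S between n3,n5
  Y(R6) = 0.3704+0.000j S between n0,n7
  I3: injects 0.00108 A into n0 (from n5)
  Y(R7) = 0.03472+0.000j S between n2,n3
  Y(R8) = 0.01225+0.000j S between n7,n3
  Y(R9) = 0.3610+0.000j S between n0,n5
  Y(L1) = 0.000-0.04329j S between n3,n7
  Y(R10) = 0.0008197+0.000j S between n5,n4
  Y(R11) = 0.04167+0.000j S between n7,n2
  Y(R12) = 0.02985+0.000j S between n2,n6
  Y(C1) = 0.000+0.3984j S between n5,n7
  Y(L2) = 0.000-0.2932j S between n6,n0
  V1: constraint V(n4)−V(n1) = 1.48
Assemble and solve the 8×8 MNA system:
  V(n1)=-0.2851-0.001249j  V(n2)=0.01729+0.004663j  V(n3)=0.04364-0.001026j  V(n4)=1.195-0.001249j  V(n5)=0.02441-0.008534j  V(n6)=-0.0002925+0.001790j  V(n7)=0.01230+0.008294j
  i(V1)=-0.01288-7.660e-05j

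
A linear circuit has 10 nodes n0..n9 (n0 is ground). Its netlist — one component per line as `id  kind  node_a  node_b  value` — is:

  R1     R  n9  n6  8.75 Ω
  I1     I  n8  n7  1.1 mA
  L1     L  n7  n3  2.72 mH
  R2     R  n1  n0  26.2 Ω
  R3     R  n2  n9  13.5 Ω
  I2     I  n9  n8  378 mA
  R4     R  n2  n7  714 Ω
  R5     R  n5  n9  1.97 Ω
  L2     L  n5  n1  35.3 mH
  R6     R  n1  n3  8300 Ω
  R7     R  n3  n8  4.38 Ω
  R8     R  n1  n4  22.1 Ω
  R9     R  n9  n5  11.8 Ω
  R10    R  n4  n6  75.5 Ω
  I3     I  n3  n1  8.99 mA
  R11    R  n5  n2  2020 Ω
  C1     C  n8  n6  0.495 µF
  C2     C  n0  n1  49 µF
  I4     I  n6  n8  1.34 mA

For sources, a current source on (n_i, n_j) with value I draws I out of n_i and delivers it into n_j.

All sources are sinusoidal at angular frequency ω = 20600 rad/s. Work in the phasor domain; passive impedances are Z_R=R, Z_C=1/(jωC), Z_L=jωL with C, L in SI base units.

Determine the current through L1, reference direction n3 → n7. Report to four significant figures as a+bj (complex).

Element admittances at ω=20600 rad/s:
  Y(R1) = 0.1143+0.000j S between n9,n6
  I1: injects 0.0011 A into n7 (from n8)
  Y(L1) = 0.000-0.01785j S between n7,n3
  Y(R2) = 0.03817+0.000j S between n1,n0
  Y(R3) = 0.07407+0.000j S between n2,n9
  I2: injects 0.378 A into n8 (from n9)
  Y(R4) = 0.001401+0.000j S between n2,n7
  Y(R5) = 0.5076+0.000j S between n5,n9
  Y(L2) = 0.000-0.001375j S between n5,n1
  Y(R6) = 0.0001205+0.000j S between n1,n3
  Y(R7) = 0.2283+0.000j S between n3,n8
  Y(R8) = 0.04525+0.000j S between n1,n4
  Y(R9) = 0.08475+0.000j S between n9,n5
  Y(R10) = 0.01325+0.000j S between n4,n6
  I3: injects 0.00899 A into n1 (from n3)
  Y(R11) = 0.0004950+0.000j S between n5,n2
  Y(C1) = 0.000+0.01020j S between n8,n6
  Y(C2) = 0.000+1.009j S between n0,n1
  I4: injects 0.00134 A into n8 (from n6)
Assemble and solve the 9×9 MNA system:
  V(n1)=0.000+0.000j  V(n2)=-3.974-1.252j  V(n3)=4.246-35.41j  V(n4)=-0.1914-0.02959j  V(n5)=-4.076-0.6129j  V(n6)=-0.8451-0.1307j  V(n7)=1.536-35.78j  V(n8)=4.316-35.64j  V(n9)=-4.078-0.6029j

0.006617-0.04836j A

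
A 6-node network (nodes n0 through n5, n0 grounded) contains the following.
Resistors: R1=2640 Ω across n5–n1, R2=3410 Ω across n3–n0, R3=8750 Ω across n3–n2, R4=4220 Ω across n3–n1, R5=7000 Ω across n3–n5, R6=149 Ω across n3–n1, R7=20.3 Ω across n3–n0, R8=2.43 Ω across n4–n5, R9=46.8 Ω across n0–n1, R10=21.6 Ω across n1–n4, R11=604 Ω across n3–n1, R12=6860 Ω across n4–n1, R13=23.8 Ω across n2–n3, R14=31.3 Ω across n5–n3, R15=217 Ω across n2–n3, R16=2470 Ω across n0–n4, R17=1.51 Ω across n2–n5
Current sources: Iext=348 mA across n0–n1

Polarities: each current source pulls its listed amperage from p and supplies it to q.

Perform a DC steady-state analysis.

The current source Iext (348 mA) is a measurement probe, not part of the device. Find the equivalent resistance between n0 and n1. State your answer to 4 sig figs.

Element admittances at DC:
  Y(R1) = 0.0003788 S between n5,n1
  Y(R2) = 0.0002933 S between n3,n0
  Y(R3) = 0.0001143 S between n3,n2
  Y(R4) = 0.0002370 S between n3,n1
  Y(R5) = 0.0001429 S between n3,n5
  Y(R6) = 0.006711 S between n3,n1
  Y(R7) = 0.04926 S between n3,n0
  Y(R8) = 0.4115 S between n4,n5
  Y(R9) = 0.02137 S between n0,n1
  Y(R10) = 0.04630 S between n1,n4
  Y(R11) = 0.001656 S between n3,n1
  Y(R12) = 0.0001458 S between n4,n1
  Y(R13) = 0.04202 S between n2,n3
  Y(R14) = 0.03195 S between n5,n3
  Y(R15) = 0.004608 S between n2,n3
  Y(R16) = 0.0004049 S between n0,n4
  Y(R17) = 0.6623 S between n2,n5
  Iext: injects 0.348 A into n1 (from n0)
Assemble and solve the 5×5 MNA system:
  V(n1)=8.230  V(n2)=5.016  V(n3)=3.430  V(n4)=5.438  V(n5)=5.128

R_eq = 23.65 Ω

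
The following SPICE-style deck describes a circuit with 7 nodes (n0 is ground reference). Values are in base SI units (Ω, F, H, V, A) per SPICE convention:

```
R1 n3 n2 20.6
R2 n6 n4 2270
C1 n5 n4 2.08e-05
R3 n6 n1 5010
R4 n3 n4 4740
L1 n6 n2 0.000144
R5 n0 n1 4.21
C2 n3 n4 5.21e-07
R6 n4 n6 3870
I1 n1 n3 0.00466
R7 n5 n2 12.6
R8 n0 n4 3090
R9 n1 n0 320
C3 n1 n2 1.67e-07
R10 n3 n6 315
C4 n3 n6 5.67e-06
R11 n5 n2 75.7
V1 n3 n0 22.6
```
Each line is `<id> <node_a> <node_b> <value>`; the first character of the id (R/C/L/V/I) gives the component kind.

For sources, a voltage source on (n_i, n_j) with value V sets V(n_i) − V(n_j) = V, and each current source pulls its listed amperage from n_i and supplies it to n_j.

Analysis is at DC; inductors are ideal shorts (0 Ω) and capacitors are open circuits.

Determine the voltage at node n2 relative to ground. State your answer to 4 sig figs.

MNA unknowns: 6 node voltages V₁..V_6 plus 2 source currents (L1, V1)
R1: Y=0.04854 on G[3,2]
R2: Y=0.0004405 on G[6,4]
C1: Y=0.000 on G[5,4]
R3: Y=0.0001996 on G[6,1]
R4: Y=0.0002110 on G[3,4]
L1: row V6−V2=0, i_L1 at 6,2
R5: Y=0.2375 on G[0,1]
C2: Y=0.000 on G[3,4]
R6: Y=0.0002584 on G[4,6]
I1: z[1]−=0.00466, z[3]+=0.00466
R7: Y=0.07937 on G[5,2]
R8: Y=0.0003236 on G[0,4]
R9: Y=0.003125 on G[1,0]
C3: Y=0.000 on G[1,2]
R10: Y=0.003175 on G[3,6]
C4: Y=0.000 on G[3,6]
R11: Y=0.01321 on G[5,2]
V1: row V3−V0=22.6, i_V1 at 3,0
solve → V1=-0.0007561, V2=22.43, V3=22.60, V4=16.58, V5=22.43, V6=22.43
aux → i_L1=-0.008046, i_V1=-0.005183

22.43 V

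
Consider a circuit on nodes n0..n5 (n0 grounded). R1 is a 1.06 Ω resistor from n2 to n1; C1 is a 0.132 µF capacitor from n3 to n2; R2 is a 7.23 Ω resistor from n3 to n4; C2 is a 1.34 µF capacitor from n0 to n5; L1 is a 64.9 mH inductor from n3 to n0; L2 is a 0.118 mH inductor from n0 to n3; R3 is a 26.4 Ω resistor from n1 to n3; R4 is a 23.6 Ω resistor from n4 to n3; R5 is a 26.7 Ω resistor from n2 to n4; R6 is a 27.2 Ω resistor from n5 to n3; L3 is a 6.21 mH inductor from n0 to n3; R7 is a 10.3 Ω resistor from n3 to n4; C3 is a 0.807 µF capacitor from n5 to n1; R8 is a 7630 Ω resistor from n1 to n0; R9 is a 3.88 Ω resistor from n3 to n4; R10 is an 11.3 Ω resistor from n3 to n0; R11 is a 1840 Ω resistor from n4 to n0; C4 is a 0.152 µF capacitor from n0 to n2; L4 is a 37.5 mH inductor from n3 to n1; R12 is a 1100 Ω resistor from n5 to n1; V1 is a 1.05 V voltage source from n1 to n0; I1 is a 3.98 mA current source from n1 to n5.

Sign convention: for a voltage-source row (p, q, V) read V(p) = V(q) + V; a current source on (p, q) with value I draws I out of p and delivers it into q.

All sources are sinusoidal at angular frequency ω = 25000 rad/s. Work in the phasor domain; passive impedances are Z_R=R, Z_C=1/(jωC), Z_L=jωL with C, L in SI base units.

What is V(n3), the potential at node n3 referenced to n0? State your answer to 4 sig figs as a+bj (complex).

0.09838+0.2086j V

Element admittances at ω=25000 rad/s:
  Y(R1) = 0.9434+0.000j S between n2,n1
  Y(C1) = 0.000+0.003300j S between n3,n2
  Y(R2) = 0.1383+0.000j S between n3,n4
  Y(C2) = 0.000+0.03350j S between n0,n5
  Y(L1) = 0.000-0.0006163j S between n3,n0
  Y(L2) = 0.000-0.3390j S between n0,n3
  Y(R3) = 0.03788+0.000j S between n1,n3
  Y(R4) = 0.04237+0.000j S between n4,n3
  Y(R5) = 0.03745+0.000j S between n2,n4
  Y(R6) = 0.03676+0.000j S between n5,n3
  Y(L3) = 0.000-0.006441j S between n0,n3
  Y(R7) = 0.09709+0.000j S between n3,n4
  Y(C3) = 0.000+0.02017j S between n5,n1
  Y(R8) = 0.0001311+0.000j S between n1,n0
  Y(R9) = 0.2577+0.000j S between n3,n4
  Y(R10) = 0.08850+0.000j S between n3,n0
  Y(R11) = 0.0005435+0.000j S between n4,n0
  Y(C4) = 0.000+0.003800j S between n0,n2
  Y(L4) = 0.000-0.001067j S between n3,n1
  Y(R12) = 0.0009091+0.000j S between n5,n1
  V1: constraint V(n1)−V(n0) = 1.05
  I1: injects 0.00398 A into n5 (from n1)
Assemble and solve the 6×6 MNA system:
  V(n1)=1.050+0.000j  V(n2)=1.015+0.0004219j  V(n3)=0.09838+0.2086j  V(n4)=0.1582+0.1948j  V(n5)=0.4351+0.1460j
  i(V1)=-0.07623-0.002958j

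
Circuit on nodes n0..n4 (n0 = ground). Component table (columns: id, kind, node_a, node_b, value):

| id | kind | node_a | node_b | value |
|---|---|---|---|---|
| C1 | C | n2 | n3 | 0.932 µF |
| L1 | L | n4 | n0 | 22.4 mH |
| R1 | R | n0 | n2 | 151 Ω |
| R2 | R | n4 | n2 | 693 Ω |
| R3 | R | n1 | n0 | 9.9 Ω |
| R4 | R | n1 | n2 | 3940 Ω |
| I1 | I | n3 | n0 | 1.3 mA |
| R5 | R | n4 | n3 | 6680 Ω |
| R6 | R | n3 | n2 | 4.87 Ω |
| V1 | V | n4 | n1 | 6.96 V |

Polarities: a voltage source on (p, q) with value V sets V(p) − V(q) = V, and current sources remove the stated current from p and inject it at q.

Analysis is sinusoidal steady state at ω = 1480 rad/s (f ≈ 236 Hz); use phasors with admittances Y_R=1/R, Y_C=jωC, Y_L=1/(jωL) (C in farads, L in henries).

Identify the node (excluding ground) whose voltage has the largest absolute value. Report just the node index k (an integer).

MNA unknowns: 4 node voltages V₁..V_4 plus 1 source current (V1)
C1: Y=0.000+0.001379j on G[2,3]
L1: Y=0.000-0.03016j on G[4,0]
R1: Y=0.006623+0.000j on G[0,2]
R2: Y=0.001443+0.000j on G[4,2]
R3: Y=0.1010+0.000j on G[1,0]
R4: Y=0.0002538+0.000j on G[1,2]
I1: z[3]−=0.0013, z[0]+=0.0013
R5: Y=0.0001497+0.000j on G[4,3]
R6: Y=0.2053+0.000j on G[3,2]
V1: row V4−V1=6.96, i_V1 at 4,1
solve → V1=-0.6356+1.862j, V2=1.017+0.4060j, V3=1.014+0.4070j, V4=6.324+1.862j
aux → i_V1=-0.06462+0.1885j

4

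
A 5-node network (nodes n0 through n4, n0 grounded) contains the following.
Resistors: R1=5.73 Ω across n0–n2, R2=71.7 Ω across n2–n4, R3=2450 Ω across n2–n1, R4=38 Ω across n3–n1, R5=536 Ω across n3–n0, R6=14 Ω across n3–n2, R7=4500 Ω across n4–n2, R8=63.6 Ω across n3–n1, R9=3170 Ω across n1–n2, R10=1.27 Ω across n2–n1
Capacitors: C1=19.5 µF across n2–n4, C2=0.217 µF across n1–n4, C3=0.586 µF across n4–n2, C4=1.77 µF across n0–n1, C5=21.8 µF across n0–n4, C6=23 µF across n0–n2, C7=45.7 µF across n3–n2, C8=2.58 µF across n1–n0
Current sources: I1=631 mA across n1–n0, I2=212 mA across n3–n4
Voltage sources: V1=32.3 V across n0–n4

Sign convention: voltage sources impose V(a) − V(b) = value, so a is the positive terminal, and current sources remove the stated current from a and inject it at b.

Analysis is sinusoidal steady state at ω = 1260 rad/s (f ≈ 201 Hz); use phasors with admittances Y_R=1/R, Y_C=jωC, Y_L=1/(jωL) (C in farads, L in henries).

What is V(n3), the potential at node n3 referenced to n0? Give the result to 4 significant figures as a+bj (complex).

-9.029-1.115j V

Element admittances at ω=1260 rad/s:
  Y(R1) = 0.1745+0.000j S between n0,n2
  Y(C1) = 0.000+0.02457j S between n2,n4
  Y(R2) = 0.01395+0.000j S between n2,n4
  Y(R3) = 0.0004082+0.000j S between n2,n1
  Y(C2) = 0.000+0.0002734j S between n1,n4
  Y(R4) = 0.02632+0.000j S between n3,n1
  Y(R5) = 0.001866+0.000j S between n3,n0
  Y(C3) = 0.000+0.0007384j S between n4,n2
  Y(R6) = 0.07143+0.000j S between n3,n2
  Y(R7) = 0.0002222+0.000j S between n4,n2
  Y(C4) = 0.000+0.002230j S between n0,n1
  I1: injects 0.631 A into n0 (from n1)
  Y(R8) = 0.01572+0.000j S between n3,n1
  Y(R9) = 0.0003155+0.000j S between n1,n2
  Y(R10) = 0.7874+0.000j S between n2,n1
  Y(C5) = 0.000+0.02747j S between n0,n4
  Y(C6) = 0.000+0.02898j S between n0,n2
  I2: injects 0.212 A into n4 (from n3)
  Y(C7) = 0.000+0.05758j S between n3,n2
  Y(C8) = 0.000+0.003251j S between n1,n0
  V1: constraint V(n0)−V(n4) = 32.3
Assemble and solve the 5×5 MNA system:
  V(n1)=-8.285-1.887j  V(n2)=-7.430-1.978j  V(n3)=-9.029-1.115j  V(n4)=-32.30+0.000j
  i(V1)=-0.6149-1.495j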